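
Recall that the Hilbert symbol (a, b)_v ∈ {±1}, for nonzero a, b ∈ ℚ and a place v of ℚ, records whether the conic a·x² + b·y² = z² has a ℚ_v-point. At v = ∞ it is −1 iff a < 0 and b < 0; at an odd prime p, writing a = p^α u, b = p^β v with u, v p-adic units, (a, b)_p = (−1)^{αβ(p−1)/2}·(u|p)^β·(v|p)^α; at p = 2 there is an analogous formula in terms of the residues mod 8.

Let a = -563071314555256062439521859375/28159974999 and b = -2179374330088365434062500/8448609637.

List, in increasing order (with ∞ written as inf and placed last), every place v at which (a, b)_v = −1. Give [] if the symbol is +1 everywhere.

[2, 3, 29, inf]

(a, b) ≡ (-12441, -4485) mod (ℚ^×)²; places V = {2, 3, 5, 7, 11, 13, 23, 29, 31, 37, 43, 53, ∞}.
(a,b)_43: α=6, u≡29; β=4, v≡26 (mod 43); (29|43)=-1, (26|43)=-1; sign (−1)^0·-1^4·-1^6 = +1.
(a,b)_53: α=-2, u≡26; β=-2, v≡48 (mod 53); (26|53)=-1, (48|53)=-1; sign (−1)^0·-1^-2·-1^-2 = +1.
(a,b)_37: α=0, u≡33; β=-2, v≡8 (mod 37); (33|37)=+1, (8|37)=-1; sign (−1)^0·+1^-2·-1^0 = +1.
(a,b)_29: α=1, u≡9; β=2, v≡18 (mod 29); (9|29)=+1, (18|29)=-1; sign (−1)^0·+1^2·-1^1 = -1.
(a,b)_5: α=6, u≡4; β=7, v≡2 (mod 5); (4|5)=+1, (2|5)=-1; sign (−1)^0·+1^7·-1^6 = +1.
(a,b)_7: α=4, u≡6; β=4, v≡4 (mod 7); (6|7)=-1, (4|7)=+1; sign (−1)^0·-1^4·+1^4 = +1.
(a,b)_∞: sgn(-12441)=−, sgn(-4485)=−, so -1.
(a,b)_13: α=-5, u≡2; β=-3, v≡8 (mod 13); (2|13)=-1, (8|13)=-1; sign (−1)^0·-1^-3·-1^-5 = +1.
(a,b)_31: α=2, u≡23; β=0, v≡14 (mod 31); (23|31)=-1, (14|31)=+1; sign (−1)^0·-1^0·+1^2 = +1.
(a,b)_11: α=5, u≡10; β=4, v≡9 (mod 11); (10|11)=-1, (9|11)=+1; sign (−1)^0·-1^4·+1^5 = +1.
(a,b)_23: α=2, u≡12; β=1, v≡6 (mod 23); (12|23)=+1, (6|23)=+1; sign (−1)^0·+1^1·+1^2 = +1.
(a,b)_2: α=0, β=2; u≡7, v≡3 (mod 8); ε(u)ε(v)=1·1, αω(v)=0·1, βω(u)=2·0; sum ≡ 1  ⇒  -1.
(a,b)_3: α=-3, u≡2; β=1, v≡2 (mod 3); (2|3)=-1, (2|3)=-1; sign (−1)^1·-1^1·-1^-3 = -1.
(-12441, -4485 / ℚ) ramifies at {2, 3, 29, ∞}: a division algebra.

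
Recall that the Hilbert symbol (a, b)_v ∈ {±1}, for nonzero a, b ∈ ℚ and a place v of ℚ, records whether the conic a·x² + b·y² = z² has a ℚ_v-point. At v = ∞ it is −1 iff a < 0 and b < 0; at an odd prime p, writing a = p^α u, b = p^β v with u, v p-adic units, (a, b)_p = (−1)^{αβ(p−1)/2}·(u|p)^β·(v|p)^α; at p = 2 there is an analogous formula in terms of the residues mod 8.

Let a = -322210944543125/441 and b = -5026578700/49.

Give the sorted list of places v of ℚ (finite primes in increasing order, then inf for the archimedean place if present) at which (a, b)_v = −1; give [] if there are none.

[17, 23, 29, inf]

(a, b) ≡ (-29, -50265787) mod (ℚ^×)²; places V = {2, 3, 5, 7, 11, 13, 17, 23, 29, 31, ∞}.
(a,b)_11: α=2, u≡3; β=1, v≡5 (mod 11); (3|11)=+1, (5|11)=+1; sign (−1)^0·+1^1·+1^2 = +1.
(a,b)_2: α=0, β=2; u≡3, v≡5 (mod 8); ε(u)ε(v)=1·0, αω(v)=0·1, βω(u)=2·1; sum ≡ 0  ⇒  +1.
(a,b)_5: α=4, u≡1; β=2, v≡3 (mod 5); (1|5)=+1, (3|5)=-1; sign (−1)^0·+1^2·-1^4 = +1.
(a,b)_3: α=-2, u≡1; β=0, v≡2 (mod 3); (1|3)=+1, (2|3)=-1; sign (−1)^0·+1^0·-1^-2 = +1.
(a,b)_13: α=0, u≡1; β=1, v≡1 (mod 13); (1|13)=+1, (1|13)=+1; sign (−1)^0·+1^1·+1^0 = +1.
(a,b)_17: α=2, u≡6; β=1, v≡16 (mod 17); (6|17)=-1, (16|17)=+1; sign (−1)^0·-1^1·+1^2 = -1.
(a,b)_∞: sgn(-29)=−, sgn(-50265787)=−, so -1.
(a,b)_31: α=2, u≡25; β=1, v≡19 (mod 31); (25|31)=+1, (19|31)=+1; sign (−1)^0·+1^1·+1^2 = +1.
(a,b)_7: α=-2, u≡3; β=-2, v≡4 (mod 7); (3|7)=-1, (4|7)=+1; sign (−1)^0·-1^-2·+1^-2 = +1.
(a,b)_23: α=2, u≡17; β=1, v≡22 (mod 23); (17|23)=-1, (22|23)=-1; sign (−1)^0·-1^1·-1^2 = -1.
(a,b)_29: α=1, u≡6; β=1, v≡19 (mod 29); (6|29)=+1, (19|29)=-1; sign (−1)^0·+1^1·-1^1 = -1.
Ram(-29, -50265787) = {17, 23, 29, ∞}; no ℚ_17-point on the conic.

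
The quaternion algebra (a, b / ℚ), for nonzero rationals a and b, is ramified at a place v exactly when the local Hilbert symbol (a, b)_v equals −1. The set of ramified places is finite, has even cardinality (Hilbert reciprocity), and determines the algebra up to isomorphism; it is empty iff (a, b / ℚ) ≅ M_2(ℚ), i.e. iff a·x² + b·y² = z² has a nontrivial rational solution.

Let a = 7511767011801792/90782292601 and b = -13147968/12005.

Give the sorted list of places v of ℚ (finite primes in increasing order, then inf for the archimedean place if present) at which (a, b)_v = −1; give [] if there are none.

[2, 3, 5, 31]

(a, b) ≡ (3, -465) mod (ℚ^×)²; places V = {2, 3, 5, 7, 11, 13, 31, 43, 47, 53, ∞}.
(a,b)_43: α=-2, u≡19; β=0, v≡7 (mod 43); (19|43)=-1, (7|43)=-1; sign (−1)^0·-1^0·-1^-2 = +1.
(a,b)_∞: sgn(3)=+, sgn(-465)=−, so +1.
(a,b)_2: α=6, β=6; u≡3, v≡7 (mod 8); ε(u)ε(v)=1·1, αω(v)=6·0, βω(u)=6·1; sum ≡ 1  ⇒  -1.
(a,b)_31: α=2, u≡13; β=1, v≡25 (mod 31); (13|31)=-1, (25|31)=+1; sign (−1)^0·-1^1·+1^2 = -1.
(a,b)_47: α=2, u≡37; β=2, v≡22 (mod 47); (37|47)=+1, (22|47)=-1; sign (−1)^0·+1^2·-1^2 = +1.
(a,b)_11: α=-2, u≡3; β=0, v≡6 (mod 11); (3|11)=+1, (6|11)=-1; sign (−1)^0·+1^0·-1^-2 = +1.
(a,b)_3: α=9, u≡1; β=1, v≡1 (mod 3); (1|3)=+1, (1|3)=+1; sign (−1)^1·+1^1·+1^9 = -1.
(a,b)_5: α=0, u≡2; β=-1, v≡2 (mod 5); (2|5)=-1, (2|5)=-1; sign (−1)^0·-1^-1·-1^0 = -1.
(a,b)_53: α=2, u≡20; β=0, v≡14 (mod 53); (20|53)=-1, (14|53)=-1; sign (−1)^0·-1^0·-1^2 = +1.
(a,b)_13: α=-2, u≡3; β=0, v≡4 (mod 13); (3|13)=+1, (4|13)=+1; sign (−1)^0·+1^0·+1^-2 = +1.
(a,b)_7: α=-4, u≡6; β=-4, v≡4 (mod 7); (6|7)=-1, (4|7)=+1; sign (−1)^0·-1^-4·+1^-4 = +1.
(3, -465 / ℚ) ramifies at {2, 3, 5, 31}: a division algebra.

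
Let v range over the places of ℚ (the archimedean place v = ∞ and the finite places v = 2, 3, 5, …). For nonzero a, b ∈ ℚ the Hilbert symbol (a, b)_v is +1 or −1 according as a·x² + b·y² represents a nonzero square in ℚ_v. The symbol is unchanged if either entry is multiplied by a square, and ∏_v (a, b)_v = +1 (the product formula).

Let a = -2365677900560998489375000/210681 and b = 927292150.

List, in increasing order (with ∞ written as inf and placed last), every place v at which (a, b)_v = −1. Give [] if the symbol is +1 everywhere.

[]

Mod squares: a ≡ -7030, b ≡ 27094. Check v ∈ {∞, 2, 3, 5, 7, 13, 17, 19, 23, 31, 37}.
v=17: a=17^-2·(≡2), b=17^0·(≡1) mod 17; (2|17)=+1, (1|17)=+1; (−1)^{-2·0·8}·(+1)^0·(+1)^-2 = +1.
v=2: v_2(a)=3, v_2(b)=1; units ≡ 5, 3 (mod 8); ε·ε+αω+βω = 0·1+3·1+1·1 ≡ 0  ⇒  (a,b)_2 = +1.
v=5: a=5^7·(≡1), b=5^2·(≡1) mod 5; (1|5)=+1, (1|5)=+1; (−1)^{7·2·2}·(+1)^2·(+1)^7 = +1.
v=13: a=13^2·(≡4), b=13^0·(≡5) mod 13; (4|13)=+1, (5|13)=-1; (−1)^{2·0·6}·(+1)^0·(-1)^2 = +1.
v=37: a=37^5·(≡32), b=37^2·(≡28) mod 37; (32|37)=-1, (28|37)=+1; (−1)^{5·2·18}·(-1)^2·(+1)^5 = +1.
v=23: a=23^0·(≡9), b=23^1·(≡5) mod 23; (9|23)=+1, (5|23)=-1; (−1)^{0·1·11}·(+1)^1·(-1)^0 = +1.
v=7: a=7^2·(≡6), b=7^0·(≡1) mod 7; (6|7)=-1, (1|7)=+1; (−1)^{2·0·3}·(-1)^0·(+1)^2 = +1.
v=3: a=3^-6·(≡2), b=3^0·(≡1) mod 3; (2|3)=-1, (1|3)=+1; (−1)^{-6·0·1}·(-1)^0·(+1)^-6 = +1.
v=19: a=19^3·(≡12), b=19^1·(≡6) mod 19; (12|19)=-1, (6|19)=+1; (−1)^{3·1·9}·(-1)^1·(+1)^3 = +1.
v=∞: -7030 < 0 and 27094 > 0  ⇒  (a,b)_∞ = +1.
v=31: a=31^2·(≡9), b=31^1·(≡6) mod 31; (9|31)=+1, (6|31)=-1; (−1)^{2·1·15}·(+1)^1·(-1)^2 = +1.
Ram(a, b) = ∅: the form -7030·x² + 27094·y² − z² is isotropic over every ℚ_v, so by Hasse–Minkowski it is isotropic over ℚ.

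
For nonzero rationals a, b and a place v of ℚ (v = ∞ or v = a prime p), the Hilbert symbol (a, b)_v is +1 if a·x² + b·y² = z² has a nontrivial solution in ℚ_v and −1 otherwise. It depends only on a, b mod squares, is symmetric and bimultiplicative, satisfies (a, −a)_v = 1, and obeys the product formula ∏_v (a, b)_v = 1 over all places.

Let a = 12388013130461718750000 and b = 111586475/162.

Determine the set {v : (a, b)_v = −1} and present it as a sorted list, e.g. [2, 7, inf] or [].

Mod squares: a ≡ 195, b ≡ 22. Check v ∈ {∞, 2, 3, 5, 7, 11, 13}.
v=13: a=13^5·(≡11), b=13^2·(≡3) mod 13; (11|13)=-1, (3|13)=+1; (−1)^{5·2·6}·(-1)^2·(+1)^5 = +1.
v=7: a=7^6·(≡6), b=7^4·(≡2) mod 7; (6|7)=-1, (2|7)=+1; (−1)^{6·4·3}·(-1)^4·(+1)^6 = +1.
v=3: a=3^1·(≡2), b=3^-4·(≡1) mod 3; (2|3)=-1, (1|3)=+1; (−1)^{1·-4·1}·(-1)^-4·(+1)^1 = +1.
v=2: v_2(a)=4, v_2(b)=-1; units ≡ 3, 3 (mod 8); ε·ε+αω+βω = 1·1+4·1+-1·1 ≡ 0  ⇒  (a,b)_2 = +1.
v=5: a=5^11·(≡1), b=5^2·(≡2) mod 5; (1|5)=+1, (2|5)=-1; (−1)^{11·2·2}·(+1)^2·(-1)^11 = -1.
v=11: a=11^2·(≡8), b=11^1·(≡10) mod 11; (8|11)=-1, (10|11)=-1; (−1)^{2·1·5}·(-1)^1·(-1)^2 = -1.
v=∞: 195 > 0 and 22 > 0  ⇒  (a,b)_∞ = +1.
(195, 22 / ℚ) ramifies at {5, 11}: a division algebra.

[5, 11]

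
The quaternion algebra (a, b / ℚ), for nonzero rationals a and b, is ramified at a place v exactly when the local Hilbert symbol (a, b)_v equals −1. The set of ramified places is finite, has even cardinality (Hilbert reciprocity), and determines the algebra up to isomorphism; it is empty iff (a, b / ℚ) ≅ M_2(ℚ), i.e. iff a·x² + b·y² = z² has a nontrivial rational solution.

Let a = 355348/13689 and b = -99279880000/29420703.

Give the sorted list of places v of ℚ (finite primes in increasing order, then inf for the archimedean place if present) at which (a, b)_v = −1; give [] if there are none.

[23, 37]

(a, b) ≡ (37, -851) mod (ℚ^×)²; places V = {2, 3, 5, 7, 13, 23, 29, 37, ∞}.
(a,b)_13: α=-2, u≡2; β=-2, v≡6 (mod 13); (2|13)=-1, (6|13)=-1; sign (−1)^0·-1^-2·-1^-2 = +1.
(a,b)_23: α=0, u≡11; β=-1, v≡9 (mod 23); (11|23)=-1, (9|23)=+1; sign (−1)^0·-1^-1·+1^0 = -1.
(a,b)_3: α=-4, u≡1; β=-2, v≡1 (mod 3); (1|3)=+1, (1|3)=+1; sign (−1)^0·+1^-2·+1^-4 = +1.
(a,b)_2: α=2, β=6; u≡5, v≡5 (mod 8); ε(u)ε(v)=0·0, αω(v)=2·1, βω(u)=6·1; sum ≡ 0  ⇒  +1.
(a,b)_7: α=4, u≡2; β=2, v≡3 (mod 7); (2|7)=+1, (3|7)=-1; sign (−1)^0·+1^2·-1^4 = +1.
(a,b)_5: α=0, u≡2; β=4, v≡4 (mod 5); (2|5)=-1, (4|5)=+1; sign (−1)^0·-1^4·+1^0 = +1.
(a,b)_∞: sgn(37)=+, sgn(-851)=−, so +1.
(a,b)_37: α=1, u≡16; β=3, v≡15 (mod 37); (16|37)=+1, (15|37)=-1; sign (−1)^0·+1^3·-1^1 = -1.
(a,b)_29: α=0, u≡11; β=-2, v≡26 (mod 29); (11|29)=-1, (26|29)=-1; sign (−1)^0·-1^-2·-1^0 = +1.
|Ram(37, -851)| = 2, even; anisotropic at {23, 37}.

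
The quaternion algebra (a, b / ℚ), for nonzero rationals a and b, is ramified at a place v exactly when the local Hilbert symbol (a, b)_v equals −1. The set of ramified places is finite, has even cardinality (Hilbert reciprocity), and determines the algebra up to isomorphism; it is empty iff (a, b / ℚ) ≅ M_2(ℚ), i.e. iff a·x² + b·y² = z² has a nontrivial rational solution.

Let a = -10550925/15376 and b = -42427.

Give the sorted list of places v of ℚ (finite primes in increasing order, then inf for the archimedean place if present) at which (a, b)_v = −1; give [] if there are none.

Mod squares: a ≡ -957, b ≡ -42427. Check v ∈ {∞, 2, 3, 5, 7, 11, 19, 29, 31}.
v=11: a=11^1·(≡4), b=11^1·(≡4) mod 11; (4|11)=+1, (4|11)=+1; (−1)^{1·1·5}·(+1)^1·(+1)^1 = -1.
v=2: v_2(a)=-4, v_2(b)=0; units ≡ 3, 5 (mod 8); ε·ε+αω+βω = 1·0+-4·1+0·1 ≡ 0  ⇒  (a,b)_2 = +1.
v=31: a=31^-2·(≡5), b=31^0·(≡12) mod 31; (5|31)=+1, (12|31)=-1; (−1)^{-2·0·15}·(+1)^0·(-1)^-2 = +1.
v=3: a=3^3·(≡2), b=3^0·(≡2) mod 3; (2|3)=-1, (2|3)=-1; (−1)^{3·0·1}·(-1)^0·(-1)^3 = -1.
v=29: a=29^1·(≡16), b=29^1·(≡16) mod 29; (16|29)=+1, (16|29)=+1; (−1)^{1·1·14}·(+1)^1·(+1)^1 = +1.
v=∞: -957 < 0 and -42427 < 0  ⇒  (a,b)_∞ = -1.
v=19: a=19^0·(≡12), b=19^1·(≡9) mod 19; (12|19)=-1, (9|19)=+1; (−1)^{0·1·9}·(-1)^1·(+1)^0 = -1.
v=5: a=5^2·(≡3), b=5^0·(≡3) mod 5; (3|5)=-1, (3|5)=-1; (−1)^{2·0·2}·(-1)^0·(-1)^2 = +1.
v=7: a=7^2·(≡4), b=7^1·(≡1) mod 7; (4|7)=+1, (1|7)=+1; (−1)^{2·1·3}·(+1)^1·(+1)^2 = +1.
(-957, -42427 / ℚ) ramifies at {3, 11, 19, ∞}: a division algebra.

[3, 11, 19, inf]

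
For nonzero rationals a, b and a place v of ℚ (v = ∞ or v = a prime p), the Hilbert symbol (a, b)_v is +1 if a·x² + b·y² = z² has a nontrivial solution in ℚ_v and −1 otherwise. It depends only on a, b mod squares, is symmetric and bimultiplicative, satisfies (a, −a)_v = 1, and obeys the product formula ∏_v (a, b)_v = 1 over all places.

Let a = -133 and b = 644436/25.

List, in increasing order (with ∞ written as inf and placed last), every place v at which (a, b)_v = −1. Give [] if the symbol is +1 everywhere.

(a, b) ≡ (-133, 221) mod (ℚ^×)²; places V = {2, 3, 5, 7, 13, 17, 19, ∞}.
(a,b)_7: α=1, u≡2; β=0, v≡4 (mod 7); (2|7)=+1, (4|7)=+1; sign (−1)^0·+1^0·+1^1 = +1.
(a,b)_∞: sgn(-133)=−, sgn(221)=+, so +1.
(a,b)_17: α=0, u≡3; β=1, v≡4 (mod 17); (3|17)=-1, (4|17)=+1; sign (−1)^0·-1^1·+1^0 = -1.
(a,b)_2: α=0, β=2; u≡3, v≡5 (mod 8); ε(u)ε(v)=1·0, αω(v)=0·1, βω(u)=2·1; sum ≡ 0  ⇒  +1.
(a,b)_19: α=1, u≡12; β=0, v≡18 (mod 19); (12|19)=-1, (18|19)=-1; sign (−1)^0·-1^0·-1^1 = -1.
(a,b)_5: α=0, u≡2; β=-2, v≡1 (mod 5); (2|5)=-1, (1|5)=+1; sign (−1)^0·-1^-2·+1^0 = +1.
(a,b)_3: α=0, u≡2; β=6, v≡2 (mod 3); (2|3)=-1, (2|3)=-1; sign (−1)^0·-1^6·-1^0 = +1.
(a,b)_13: α=0, u≡10; β=1, v≡10 (mod 13); (10|13)=+1, (10|13)=+1; sign (−1)^0·+1^1·+1^0 = +1.
|Ram(-133, 221)| = 2, even; anisotropic at {17, 19}.

[17, 19]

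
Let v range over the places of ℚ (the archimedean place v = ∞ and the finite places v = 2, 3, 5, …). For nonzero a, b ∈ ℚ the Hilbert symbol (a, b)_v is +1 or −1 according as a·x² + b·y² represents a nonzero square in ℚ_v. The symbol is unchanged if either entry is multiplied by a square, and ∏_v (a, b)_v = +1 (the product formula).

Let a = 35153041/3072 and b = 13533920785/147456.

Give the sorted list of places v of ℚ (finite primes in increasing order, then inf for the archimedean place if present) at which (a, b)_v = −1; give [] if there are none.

Mod squares: a ≡ 3, b ≡ 385. Check v ∈ {∞, 2, 3, 5, 7, 11}.
v=7: a=7^4·(≡3), b=7^5·(≡3) mod 7; (3|7)=-1, (3|7)=-1; (−1)^{4·5·3}·(-1)^5·(-1)^4 = -1.
v=3: a=3^-1·(≡1), b=3^-2·(≡1) mod 3; (1|3)=+1, (1|3)=+1; (−1)^{-1·-2·1}·(+1)^-2·(+1)^-1 = +1.
v=5: a=5^0·(≡3), b=5^1·(≡2) mod 5; (3|5)=-1, (2|5)=-1; (−1)^{0·1·2}·(-1)^1·(-1)^0 = -1.
v=∞: 3 > 0 and 385 > 0  ⇒  (a,b)_∞ = +1.
v=2: v_2(a)=-10, v_2(b)=-14; units ≡ 3, 1 (mod 8); ε·ε+αω+βω = 1·0+-10·0+-14·1 ≡ 0  ⇒  (a,b)_2 = +1.
v=11: a=11^4·(≡1), b=11^5·(≡6) mod 11; (1|11)=+1, (6|11)=-1; (−1)^{4·5·5}·(+1)^5·(-1)^4 = +1.
(3, 385 / ℚ) ramifies at {5, 7}: a division algebra.

[5, 7]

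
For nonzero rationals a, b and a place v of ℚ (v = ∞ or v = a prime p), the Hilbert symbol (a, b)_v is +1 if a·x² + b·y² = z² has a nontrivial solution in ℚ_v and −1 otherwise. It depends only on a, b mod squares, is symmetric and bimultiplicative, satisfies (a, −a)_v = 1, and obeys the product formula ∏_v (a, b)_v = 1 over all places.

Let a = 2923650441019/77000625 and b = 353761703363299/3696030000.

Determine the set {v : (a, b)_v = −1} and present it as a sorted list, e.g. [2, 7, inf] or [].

[11, 17]

(a, b) ≡ (4075291, 12225873) mod (ℚ^×)²; places V = {2, 3, 5, 7, 11, 13, 17, 19, 31, 37, ∞}.
(a,b)_31: α=1, u≡29; β=1, v≡4 (mod 31); (29|31)=-1, (4|31)=+1; sign (−1)^1·-1^1·+1^1 = +1.
(a,b)_∞: sgn(4075291)=+, sgn(12225873)=+, so +1.
(a,b)_37: α=1, u≡22; β=1, v≡20 (mod 37); (22|37)=-1, (20|37)=-1; sign (−1)^0·-1^1·-1^1 = +1.
(a,b)_3: α=-6, u≡1; β=-7, v≡1 (mod 3); (1|3)=+1, (1|3)=+1; sign (−1)^0·+1^-7·+1^-6 = +1.
(a,b)_11: α=5, u≡3; β=7, v≡9 (mod 11); (3|11)=+1, (9|11)=+1; sign (−1)^1·+1^7·+1^5 = -1.
(a,b)_13: α=-2, u≡9; β=-2, v≡4 (mod 13); (9|13)=+1, (4|13)=+1; sign (−1)^0·+1^-2·+1^-2 = +1.
(a,b)_5: α=-4, u≡4; β=-4, v≡3 (mod 5); (4|5)=+1, (3|5)=-1; sign (−1)^0·+1^-4·-1^-4 = +1.
(a,b)_7: α=2, u≡6; β=2, v≡2 (mod 7); (6|7)=-1, (2|7)=+1; sign (−1)^0·-1^2·+1^2 = +1.
(a,b)_2: α=0, β=-4; u≡3, v≡1 (mod 8); ε(u)ε(v)=1·0, αω(v)=0·0, βω(u)=-4·1; sum ≡ 0  ⇒  +1.
(a,b)_17: α=1, u≡6; β=1, v≡13 (mod 17); (6|17)=-1, (13|17)=+1; sign (−1)^0·-1^1·+1^1 = -1.
(a,b)_19: α=1, u≡9; β=1, v≡12 (mod 19); (9|19)=+1, (12|19)=-1; sign (−1)^1·+1^1·-1^1 = +1.
(4075291, 12225873 / ℚ) ramifies at {11, 17}: a division algebra.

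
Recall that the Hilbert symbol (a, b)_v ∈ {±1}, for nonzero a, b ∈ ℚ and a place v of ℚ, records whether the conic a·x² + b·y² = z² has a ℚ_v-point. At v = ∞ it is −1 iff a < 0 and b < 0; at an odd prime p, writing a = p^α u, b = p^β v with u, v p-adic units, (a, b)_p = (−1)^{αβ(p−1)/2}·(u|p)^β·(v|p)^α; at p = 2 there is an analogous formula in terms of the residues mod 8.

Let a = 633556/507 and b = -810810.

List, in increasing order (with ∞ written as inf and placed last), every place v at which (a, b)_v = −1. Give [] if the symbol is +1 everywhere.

[2, 5, 11, 17]

Mod squares: a ≡ 3927, b ≡ -10010. Check v ∈ {∞, 2, 3, 5, 7, 11, 13, 17}.
v=7: a=7^1·(≡4), b=7^1·(≡6) mod 7; (4|7)=+1, (6|7)=-1; (−1)^{1·1·3}·(+1)^1·(-1)^1 = +1.
v=13: a=13^-2·(≡9), b=13^1·(≡4) mod 13; (9|13)=+1, (4|13)=+1; (−1)^{-2·1·6}·(+1)^1·(+1)^-2 = +1.
v=2: v_2(a)=2, v_2(b)=1; units ≡ 7, 3 (mod 8); ε·ε+αω+βω = 1·1+2·1+1·0 ≡ 1  ⇒  (a,b)_2 = -1.
v=17: a=17^1·(≡10), b=17^0·(≡5) mod 17; (10|17)=-1, (5|17)=-1; (−1)^{1·0·8}·(-1)^0·(-1)^1 = -1.
v=11: a=11^3·(≡3), b=11^1·(≡1) mod 11; (3|11)=+1, (1|11)=+1; (−1)^{3·1·5}·(+1)^1·(+1)^3 = -1.
v=∞: 3927 > 0 and -10010 < 0  ⇒  (a,b)_∞ = +1.
v=3: a=3^-1·(≡1), b=3^4·(≡1) mod 3; (1|3)=+1, (1|3)=+1; (−1)^{-1·4·1}·(+1)^4·(+1)^-1 = +1.
v=5: a=5^0·(≡3), b=5^1·(≡3) mod 5; (3|5)=-1, (3|5)=-1; (−1)^{0·1·2}·(-1)^1·(-1)^0 = -1.
Ram(3927, -10010) = {2, 5, 11, 17}; no ℚ_2-point on the conic.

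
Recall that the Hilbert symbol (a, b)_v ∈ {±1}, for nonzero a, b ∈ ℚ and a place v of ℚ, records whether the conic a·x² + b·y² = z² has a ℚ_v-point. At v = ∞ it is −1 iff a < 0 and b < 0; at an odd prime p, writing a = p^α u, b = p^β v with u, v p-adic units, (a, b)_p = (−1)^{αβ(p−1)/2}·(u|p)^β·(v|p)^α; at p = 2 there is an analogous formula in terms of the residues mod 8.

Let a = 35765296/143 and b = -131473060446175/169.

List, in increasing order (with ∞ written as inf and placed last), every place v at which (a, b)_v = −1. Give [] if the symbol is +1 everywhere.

[13, 19]

Mod squares: a ≡ 2717, b ≡ -7. Check v ∈ {∞, 2, 5, 7, 11, 13, 19}.
v=19: a=19^1·(≡13), b=19^4·(≡3) mod 19; (13|19)=-1, (3|19)=-1; (−1)^{1·4·9}·(-1)^4·(-1)^1 = -1.
v=2: v_2(a)=4, v_2(b)=0; units ≡ 5, 1 (mod 8); ε·ε+αω+βω = 0·0+4·0+0·1 ≡ 0  ⇒  (a,b)_2 = +1.
v=∞: 2717 > 0 and -7 < 0  ⇒  (a,b)_∞ = +1.
v=13: a=13^-1·(≡9), b=13^-2·(≡7) mod 13; (9|13)=+1, (7|13)=-1; (−1)^{-1·-2·6}·(+1)^-2·(-1)^-1 = -1.
v=5: a=5^0·(≡2), b=5^2·(≡2) mod 5; (2|5)=-1, (2|5)=-1; (−1)^{0·2·2}·(-1)^2·(-1)^0 = +1.
v=7: a=7^6·(≡1), b=7^9·(≡6) mod 7; (1|7)=+1, (6|7)=-1; (−1)^{6·9·3}·(+1)^9·(-1)^6 = +1.
v=11: a=11^-1·(≡3), b=11^0·(≡9) mod 11; (3|11)=+1, (9|11)=+1; (−1)^{-1·0·5}·(+1)^0·(+1)^-1 = +1.
(2717, -7 / ℚ) ramifies at {13, 19}: a division algebra.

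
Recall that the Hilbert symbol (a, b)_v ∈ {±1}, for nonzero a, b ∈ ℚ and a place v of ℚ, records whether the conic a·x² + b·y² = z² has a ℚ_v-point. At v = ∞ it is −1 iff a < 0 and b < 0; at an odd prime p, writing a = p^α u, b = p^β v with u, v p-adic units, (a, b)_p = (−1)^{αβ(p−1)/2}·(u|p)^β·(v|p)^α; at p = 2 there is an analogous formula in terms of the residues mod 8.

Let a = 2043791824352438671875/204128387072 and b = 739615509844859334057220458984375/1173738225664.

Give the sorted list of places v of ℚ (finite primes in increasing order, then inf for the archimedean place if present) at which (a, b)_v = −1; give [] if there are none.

(a, b) ≡ (1360749, 935) mod (ℚ^×)²; places V = {2, 3, 5, 7, 11, 13, 17, 23, 37, 41, ∞}.
(a,b)_37: α=1, u≡11; β=2, v≡26 (mod 37); (11|37)=+1, (26|37)=+1; sign (−1)^0·+1^2·+1^1 = +1.
(a,b)_41: α=1, u≡8; β=2, v≡5 (mod 41); (8|41)=+1, (5|41)=+1; sign (−1)^0·+1^2·+1^1 = +1.
(a,b)_23: α=-3, u≡14; β=-4, v≡20 (mod 23); (14|23)=-1, (20|23)=-1; sign (−1)^0·-1^-4·-1^-3 = -1.
(a,b)_∞: sgn(1360749)=+, sgn(935)=+, so +1.
(a,b)_3: α=3, u≡1; β=4, v≡2 (mod 3); (1|3)=+1, (2|3)=-1; sign (−1)^0·+1^4·-1^3 = -1.
(a,b)_2: α=-24, β=-22; u≡5, v≡7 (mod 8); ε(u)ε(v)=0·1, αω(v)=-24·0, βω(u)=-22·1; sum ≡ 0  ⇒  +1.
(a,b)_7: α=6, u≡3; β=6, v≡4 (mod 7); (3|7)=-1, (4|7)=+1; sign (−1)^0·-1^6·+1^6 = +1.
(a,b)_5: α=8, u≡4; β=15, v≡3 (mod 5); (4|5)=+1, (3|5)=-1; sign (−1)^0·+1^15·-1^8 = +1.
(a,b)_13: α=1, u≡3; β=2, v≡12 (mod 13); (3|13)=+1, (12|13)=+1; sign (−1)^0·+1^2·+1^1 = +1.
(a,b)_11: α=0, u≡9; β=3, v≡2 (mod 11); (9|11)=+1, (2|11)=-1; sign (−1)^0·+1^3·-1^0 = +1.
(a,b)_17: α=4, u≡1; β=3, v≡15 (mod 17); (1|17)=+1, (15|17)=+1; sign (−1)^0·+1^3·+1^4 = +1.
(1360749, 935 / ℚ) ramifies at {3, 23}: a division algebra.

[3, 23]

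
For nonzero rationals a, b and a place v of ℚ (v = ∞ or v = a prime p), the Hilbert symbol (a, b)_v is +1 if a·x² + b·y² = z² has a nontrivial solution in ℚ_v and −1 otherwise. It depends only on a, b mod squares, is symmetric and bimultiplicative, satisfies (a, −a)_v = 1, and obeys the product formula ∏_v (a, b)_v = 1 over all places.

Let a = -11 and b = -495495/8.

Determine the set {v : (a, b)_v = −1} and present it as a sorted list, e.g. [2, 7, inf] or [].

[2, 7, 13, inf]

Mod squares: a ≡ -11, b ≡ -910. Check v ∈ {∞, 2, 3, 5, 7, 11, 13}.
v=3: a=3^0·(≡1), b=3^2·(≡2) mod 3; (1|3)=+1, (2|3)=-1; (−1)^{0·2·1}·(+1)^2·(-1)^0 = +1.
v=5: a=5^0·(≡4), b=5^1·(≡2) mod 5; (4|5)=+1, (2|5)=-1; (−1)^{0·1·2}·(+1)^1·(-1)^0 = +1.
v=∞: -11 < 0 and -910 < 0  ⇒  (a,b)_∞ = -1.
v=2: v_2(a)=0, v_2(b)=-3; units ≡ 5, 1 (mod 8); ε·ε+αω+βω = 0·0+0·0+-3·1 ≡ 1  ⇒  (a,b)_2 = -1.
v=13: a=13^0·(≡2), b=13^1·(≡5) mod 13; (2|13)=-1, (5|13)=-1; (−1)^{0·1·6}·(-1)^1·(-1)^0 = -1.
v=7: a=7^0·(≡3), b=7^1·(≡6) mod 7; (3|7)=-1, (6|7)=-1; (−1)^{0·1·3}·(-1)^1·(-1)^0 = -1.
v=11: a=11^1·(≡10), b=11^2·(≡1) mod 11; (10|11)=-1, (1|11)=+1; (−1)^{1·2·5}·(-1)^2·(+1)^1 = +1.
(-11, -910 / ℚ) ramifies at {2, 7, 13, ∞}: a division algebra.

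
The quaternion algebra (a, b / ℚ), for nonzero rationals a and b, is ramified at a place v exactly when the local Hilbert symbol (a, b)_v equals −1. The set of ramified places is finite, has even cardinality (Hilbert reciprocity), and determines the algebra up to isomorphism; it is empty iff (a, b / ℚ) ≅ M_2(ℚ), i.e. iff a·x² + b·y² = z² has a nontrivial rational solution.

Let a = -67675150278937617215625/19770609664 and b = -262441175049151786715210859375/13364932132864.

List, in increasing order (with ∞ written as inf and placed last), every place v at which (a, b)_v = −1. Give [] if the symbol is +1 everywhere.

(a, b) ≡ (-345, -255) mod (ℚ^×)²; places V = {2, 3, 5, 7, 13, 17, 19, 23, 31, ∞}.
(a,b)_31: α=0, u≡11; β=2, v≡27 (mod 31); (11|31)=-1, (27|31)=-1; sign (−1)^0·-1^2·-1^0 = +1.
(a,b)_∞: sgn(-345)=−, sgn(-255)=−, so -1.
(a,b)_17: α=2, u≡7; β=3, v≡9 (mod 17); (7|17)=-1, (9|17)=+1; sign (−1)^0·-1^3·+1^2 = -1.
(a,b)_7: α=4, u≡5; β=6, v≡1 (mod 7); (5|7)=-1, (1|7)=+1; sign (−1)^0·-1^6·+1^4 = +1.
(a,b)_2: α=-12, β=-14; u≡7, v≡1 (mod 8); ε(u)ε(v)=1·0, αω(v)=-12·0, βω(u)=-14·0; sum ≡ 0  ⇒  +1.
(a,b)_5: α=5, u≡4; β=7, v≡4 (mod 5); (4|5)=+1, (4|5)=+1; sign (−1)^0·+1^7·+1^5 = +1.
(a,b)_3: α=9, u≡2; β=5, v≡2 (mod 3); (2|3)=-1, (2|3)=-1; sign (−1)^1·-1^5·-1^9 = -1.
(a,b)_19: α=4, u≡5; β=6, v≡5 (mod 19); (5|19)=+1, (5|19)=+1; sign (−1)^0·+1^6·+1^4 = +1.
(a,b)_13: α=-6, u≡6; β=-8, v≡7 (mod 13); (6|13)=-1, (7|13)=-1; sign (−1)^0·-1^-8·-1^-6 = +1.
(a,b)_23: α=3, u≡4; β=2, v≡7 (mod 23); (4|23)=+1, (7|23)=-1; sign (−1)^0·+1^2·-1^3 = -1.
(-345, -255 / ℚ) ramifies at {3, 17, 23, ∞}: a division algebra.

[3, 17, 23, inf]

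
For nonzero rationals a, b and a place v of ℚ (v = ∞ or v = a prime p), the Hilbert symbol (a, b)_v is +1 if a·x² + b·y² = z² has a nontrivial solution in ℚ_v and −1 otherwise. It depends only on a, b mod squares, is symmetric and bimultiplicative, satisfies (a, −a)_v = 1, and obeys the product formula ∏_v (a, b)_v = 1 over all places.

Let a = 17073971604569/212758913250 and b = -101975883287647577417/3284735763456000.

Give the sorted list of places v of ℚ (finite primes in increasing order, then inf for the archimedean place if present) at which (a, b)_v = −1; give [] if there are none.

[2, 11]

Mod squares: a ≡ 27170, b ≡ -170. Check v ∈ {∞, 2, 3, 5, 7, 11, 13, 17, 19, 23, 29, 31, 41, 43}.
v=17: a=17^4·(≡15), b=17^5·(≡6) mod 17; (15|17)=+1, (6|17)=-1; (−1)^{4·5·8}·(+1)^5·(-1)^4 = +1.
v=41: a=41^0·(≡3), b=41^2·(≡6) mod 41; (3|41)=-1, (6|41)=-1; (−1)^{0·2·20}·(-1)^2·(-1)^0 = +1.
v=∞: 27170 > 0 and -170 < 0  ⇒  (a,b)_∞ = +1.
v=23: a=23^2·(≡7), b=23^2·(≡19) mod 23; (7|23)=-1, (19|23)=-1; (−1)^{2·2·11}·(-1)^2·(-1)^2 = +1.
v=19: a=19^1·(≡9), b=19^2·(≡17) mod 19; (9|19)=+1, (17|19)=+1; (−1)^{1·2·9}·(+1)^2·(+1)^1 = +1.
v=3: a=3^-4·(≡2), b=3^-4·(≡1) mod 3; (2|3)=-1, (1|3)=+1; (−1)^{-4·-4·1}·(-1)^-4·(+1)^-4 = +1.
v=13: a=13^-1·(≡10), b=13^0·(≡10) mod 13; (10|13)=+1, (10|13)=+1; (−1)^{-1·0·6}·(+1)^0·(+1)^-1 = +1.
v=2: v_2(a)=-1, v_2(b)=-13; units ≡ 1, 3 (mod 8); ε·ε+αω+βω = 0·1+-1·1+-13·0 ≡ 1  ⇒  (a,b)_2 = -1.
v=5: a=5^-3·(≡4), b=5^-3·(≡1) mod 5; (4|5)=+1, (1|5)=+1; (−1)^{-3·-3·2}·(+1)^-3·(+1)^-3 = +1.
v=29: a=29^-2·(≡17), b=29^-2·(≡4) mod 29; (17|29)=-1, (4|29)=+1; (−1)^{-2·-2·14}·(-1)^-2·(+1)^-2 = +1.
v=43: a=43^2·(≡18), b=43^2·(≡8) mod 43; (18|43)=-1, (8|43)=-1; (−1)^{2·2·21}·(-1)^2·(-1)^2 = +1.
v=7: a=7^0·(≡6), b=7^-2·(≡3) mod 7; (6|7)=-1, (3|7)=-1; (−1)^{0·-2·3}·(-1)^-2·(-1)^0 = +1.
v=11: a=11^1·(≡7), b=11^2·(≡10) mod 11; (7|11)=-1, (10|11)=-1; (−1)^{1·2·5}·(-1)^2·(-1)^1 = -1.
v=31: a=31^-2·(≡1), b=31^-2·(≡10) mod 31; (1|31)=+1, (10|31)=+1; (−1)^{-2·-2·15}·(+1)^-2·(+1)^-2 = +1.
Ram(27170, -170) = {2, 11}; no ℚ_2-point on the conic.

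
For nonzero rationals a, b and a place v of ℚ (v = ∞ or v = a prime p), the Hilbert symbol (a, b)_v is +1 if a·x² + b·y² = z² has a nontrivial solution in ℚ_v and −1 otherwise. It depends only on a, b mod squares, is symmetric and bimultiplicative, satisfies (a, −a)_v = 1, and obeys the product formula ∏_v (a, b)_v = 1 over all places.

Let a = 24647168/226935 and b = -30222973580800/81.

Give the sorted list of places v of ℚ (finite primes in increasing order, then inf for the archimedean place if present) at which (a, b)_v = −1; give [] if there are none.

[3, 5, 7, 11]

(a, b) ≡ (2730, -22) mod (ℚ^×)²; places V = {2, 3, 5, 7, 11, 13, 23, 41, ∞}.
(a,b)_11: α=0, u≡8; β=1, v≡1 (mod 11); (8|11)=-1, (1|11)=+1; sign (−1)^0·-1^1·+1^0 = -1.
(a,b)_5: α=-1, u≡4; β=2, v≡3 (mod 5); (4|5)=+1, (3|5)=-1; sign (−1)^0·+1^2·-1^-1 = -1.
(a,b)_41: α=-2, u≡22; β=0, v≡28 (mod 41); (22|41)=-1, (28|41)=-1; sign (−1)^0·-1^0·-1^-2 = +1.
(a,b)_3: α=-3, u≡1; β=-4, v≡2 (mod 3); (1|3)=+1, (2|3)=-1; sign (−1)^0·+1^-4·-1^-3 = -1.
(a,b)_2: α=9, β=9; u≡5, v≡5 (mod 8); ε(u)ε(v)=0·0, αω(v)=9·1, βω(u)=9·1; sum ≡ 0  ⇒  +1.
(a,b)_23: α=2, u≡1; β=2, v≡13 (mod 23); (1|23)=+1, (13|23)=+1; sign (−1)^0·+1^2·+1^2 = +1.
(a,b)_7: α=1, u≡5; β=4, v≡5 (mod 7); (5|7)=-1, (5|7)=-1; sign (−1)^0·-1^4·-1^1 = -1.
(a,b)_13: α=1, u≡6; β=2, v≡3 (mod 13); (6|13)=-1, (3|13)=+1; sign (−1)^0·-1^2·+1^1 = +1.
(a,b)_∞: sgn(2730)=+, sgn(-22)=−, so +1.
(2730, -22 / ℚ) ramifies at {3, 5, 7, 11}: a division algebra.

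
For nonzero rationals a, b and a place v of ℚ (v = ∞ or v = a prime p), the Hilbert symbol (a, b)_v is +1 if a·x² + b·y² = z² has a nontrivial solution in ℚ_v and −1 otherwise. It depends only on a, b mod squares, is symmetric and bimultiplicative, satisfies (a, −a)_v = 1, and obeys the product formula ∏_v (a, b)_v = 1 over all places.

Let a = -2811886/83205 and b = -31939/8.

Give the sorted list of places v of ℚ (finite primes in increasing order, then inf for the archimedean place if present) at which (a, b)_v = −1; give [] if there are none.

(a, b) ≡ (-14630, -38) mod (ℚ^×)²; places V = {2, 3, 5, 7, 11, 19, 31, 41, 43, ∞}.
(a,b)_7: α=1, u≡6; β=0, v≡2 (mod 7); (6|7)=-1, (2|7)=+1; sign (−1)^0·-1^0·+1^1 = +1.
(a,b)_43: α=-2, u≡28; β=0, v≡12 (mod 43); (28|43)=-1, (12|43)=-1; sign (−1)^0·-1^0·-1^-2 = +1.
(a,b)_41: α=0, u≡19; β=2, v≡13 (mod 41); (19|41)=-1, (13|41)=-1; sign (−1)^0·-1^2·-1^0 = +1.
(a,b)_3: α=-2, u≡1; β=0, v≡1 (mod 3); (1|3)=+1, (1|3)=+1; sign (−1)^0·+1^0·+1^-2 = +1.
(a,b)_∞: sgn(-14630)=−, sgn(-38)=−, so -1.
(a,b)_5: α=-1, u≡4; β=0, v≡2 (mod 5); (4|5)=+1, (2|5)=-1; sign (−1)^0·+1^0·-1^-1 = -1.
(a,b)_31: α=2, u≡19; β=0, v≡26 (mod 31); (19|31)=+1, (26|31)=-1; sign (−1)^0·+1^0·-1^2 = +1.
(a,b)_2: α=1, β=-3; u≡5, v≡5 (mod 8); ε(u)ε(v)=0·0, αω(v)=1·1, βω(u)=-3·1; sum ≡ 0  ⇒  +1.
(a,b)_19: α=1, u≡4; β=1, v≡6 (mod 19); (4|19)=+1, (6|19)=+1; sign (−1)^1·+1^1·+1^1 = -1.
(a,b)_11: α=1, u≡3; β=0, v≡2 (mod 11); (3|11)=+1, (2|11)=-1; sign (−1)^0·+1^0·-1^1 = -1.
Ram(-14630, -38) = {5, 11, 19, ∞}; no ℚ_5-point on the conic.

[5, 11, 19, inf]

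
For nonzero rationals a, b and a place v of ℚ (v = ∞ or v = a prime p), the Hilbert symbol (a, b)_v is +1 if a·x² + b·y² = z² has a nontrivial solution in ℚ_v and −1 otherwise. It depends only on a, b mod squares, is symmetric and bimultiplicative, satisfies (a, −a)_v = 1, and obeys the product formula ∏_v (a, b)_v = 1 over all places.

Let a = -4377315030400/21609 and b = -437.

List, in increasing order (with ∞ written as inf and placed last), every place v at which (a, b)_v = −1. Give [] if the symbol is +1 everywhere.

[2, 13, 29, inf]

Mod squares: a ≡ -14326, b ≡ -437. Check v ∈ {∞, 2, 3, 5, 7, 13, 19, 23, 29}.
v=23: a=23^2·(≡6), b=23^1·(≡4) mod 23; (6|23)=+1, (4|23)=+1; (−1)^{2·1·11}·(+1)^1·(+1)^2 = +1.
v=19: a=19^3·(≡7), b=19^1·(≡15) mod 19; (7|19)=+1, (15|19)=-1; (−1)^{3·1·9}·(+1)^1·(-1)^3 = +1.
v=29: a=29^1·(≡24), b=29^0·(≡27) mod 29; (24|29)=+1, (27|29)=-1; (−1)^{1·0·14}·(+1)^0·(-1)^1 = -1.
v=3: a=3^-2·(≡2), b=3^0·(≡1) mod 3; (2|3)=-1, (1|3)=+1; (−1)^{-2·0·1}·(-1)^0·(+1)^-2 = +1.
v=5: a=5^2·(≡1), b=5^0·(≡3) mod 5; (1|5)=+1, (3|5)=-1; (−1)^{2·0·2}·(+1)^0·(-1)^2 = +1.
v=7: a=7^-4·(≡5), b=7^0·(≡4) mod 7; (5|7)=-1, (4|7)=+1; (−1)^{-4·0·3}·(-1)^0·(+1)^-4 = +1.
v=13: a=13^1·(≡12), b=13^0·(≡5) mod 13; (12|13)=+1, (5|13)=-1; (−1)^{1·0·6}·(+1)^0·(-1)^1 = -1.
v=2: v_2(a)=7, v_2(b)=0; units ≡ 5, 3 (mod 8); ε·ε+αω+βω = 0·1+7·1+0·1 ≡ 1  ⇒  (a,b)_2 = -1.
v=∞: -14326 < 0 and -437 < 0  ⇒  (a,b)_∞ = -1.
(-14326, -437 / ℚ) ramifies at {2, 13, 29, ∞}: a division algebra.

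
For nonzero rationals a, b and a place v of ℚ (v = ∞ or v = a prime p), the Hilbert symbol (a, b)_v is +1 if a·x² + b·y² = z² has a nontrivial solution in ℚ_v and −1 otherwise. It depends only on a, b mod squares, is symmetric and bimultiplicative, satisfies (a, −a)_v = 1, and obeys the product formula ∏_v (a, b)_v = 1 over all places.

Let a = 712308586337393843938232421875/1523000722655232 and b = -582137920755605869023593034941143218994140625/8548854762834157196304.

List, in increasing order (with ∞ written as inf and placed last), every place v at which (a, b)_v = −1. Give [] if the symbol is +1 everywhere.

[2, 5, 17, 23]

Mod squares: a ≡ 598, b ≡ -230945. Check v ∈ {∞, 2, 3, 5, 7, 11, 13, 17, 19, 23, 29, 37, 41}.
v=7: a=7^10·(≡5), b=7^16·(≡5) mod 7; (5|7)=-1, (5|7)=-1; (−1)^{10·16·3}·(-1)^16·(-1)^10 = +1.
v=5: a=5^12·(≡3), b=5^15·(≡1) mod 5; (3|5)=-1, (1|5)=+1; (−1)^{12·15·2}·(-1)^15·(+1)^12 = -1.
v=3: a=3^-6·(≡1), b=3^-2·(≡1) mod 3; (1|3)=+1, (1|3)=+1; (−1)^{-6·-2·1}·(+1)^-2·(+1)^-6 = +1.
v=19: a=19^-2·(≡1), b=19^-3·(≡4) mod 19; (1|19)=+1, (4|19)=+1; (−1)^{-2·-3·9}·(+1)^-3·(+1)^-2 = +1.
v=11: a=11^0·(≡1), b=11^-3·(≡1) mod 11; (1|11)=+1, (1|11)=+1; (−1)^{0·-3·5}·(+1)^-3·(+1)^0 = +1.
v=41: a=41^-4·(≡11), b=41^-6·(≡31) mod 41; (11|41)=-1, (31|41)=+1; (−1)^{-4·-6·20}·(-1)^-6·(+1)^-4 = +1.
v=2: v_2(a)=-11, v_2(b)=-4; units ≡ 3, 7 (mod 8); ε·ε+αω+βω = 1·1+-11·0+-4·1 ≡ 1  ⇒  (a,b)_2 = -1.
v=23: a=23^1·(≡2), b=23^2·(≡15) mod 23; (2|23)=+1, (15|23)=-1; (−1)^{1·2·11}·(+1)^2·(-1)^1 = -1.
v=13: a=13^3·(≡11), b=13^5·(≡7) mod 13; (11|13)=-1, (7|13)=-1; (−1)^{3·5·6}·(-1)^5·(-1)^3 = +1.
v=17: a=17^2·(≡3), b=17^3·(≡15) mod 17; (3|17)=-1, (15|17)=+1; (−1)^{2·3·8}·(-1)^3·(+1)^2 = -1.
v=∞: 598 > 0 and -230945 < 0  ⇒  (a,b)_∞ = +1.
v=37: a=37^0·(≡24), b=37^-2·(≡9) mod 37; (24|37)=-1, (9|37)=+1; (−1)^{0·-2·18}·(-1)^-2·(+1)^0 = +1.
v=29: a=29^4·(≡17), b=29^6·(≡3) mod 29; (17|29)=-1, (3|29)=-1; (−1)^{4·6·14}·(-1)^6·(-1)^4 = +1.
(598, -230945 / ℚ) ramifies at {2, 5, 17, 23}: a division algebra.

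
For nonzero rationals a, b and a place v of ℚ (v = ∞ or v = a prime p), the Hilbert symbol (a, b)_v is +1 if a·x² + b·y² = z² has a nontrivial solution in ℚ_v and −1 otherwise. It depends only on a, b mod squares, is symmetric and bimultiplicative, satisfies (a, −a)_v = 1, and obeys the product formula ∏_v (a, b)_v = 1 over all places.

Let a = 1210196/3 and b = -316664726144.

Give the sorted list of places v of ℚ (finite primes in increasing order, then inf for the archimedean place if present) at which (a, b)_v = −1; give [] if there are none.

Mod squares: a ≡ 663, b ≡ -74. Check v ∈ {∞, 2, 3, 13, 17, 37}.
v=37: a=37^2·(≡11), b=37^3·(≡20) mod 37; (11|37)=+1, (20|37)=-1; (−1)^{2·3·18}·(+1)^3·(-1)^2 = +1.
v=17: a=17^1·(≡3), b=17^2·(≡5) mod 17; (3|17)=-1, (5|17)=-1; (−1)^{1·2·8}·(-1)^2·(-1)^1 = -1.
v=13: a=13^1·(≡4), b=13^2·(≡4) mod 13; (4|13)=+1, (4|13)=+1; (−1)^{1·2·6}·(+1)^2·(+1)^1 = +1.
v=3: a=3^-1·(≡2), b=3^0·(≡1) mod 3; (2|3)=-1, (1|3)=+1; (−1)^{-1·0·1}·(-1)^0·(+1)^-1 = +1.
v=∞: 663 > 0 and -74 < 0  ⇒  (a,b)_∞ = +1.
v=2: v_2(a)=2, v_2(b)=7; units ≡ 7, 3 (mod 8); ε·ε+αω+βω = 1·1+2·1+7·0 ≡ 1  ⇒  (a,b)_2 = -1.
(663, -74 / ℚ) ramifies at {2, 17}: a division algebra.

[2, 17]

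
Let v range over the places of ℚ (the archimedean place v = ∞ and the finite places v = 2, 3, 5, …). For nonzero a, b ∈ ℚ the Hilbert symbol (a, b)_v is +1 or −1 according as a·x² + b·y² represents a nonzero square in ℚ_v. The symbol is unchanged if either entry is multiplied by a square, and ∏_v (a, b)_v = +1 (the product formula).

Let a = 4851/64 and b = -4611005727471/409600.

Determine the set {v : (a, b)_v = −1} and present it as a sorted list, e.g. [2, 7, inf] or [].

[11, 31]

Mod squares: a ≡ 11, b ≡ -31. Check v ∈ {∞, 2, 3, 5, 7, 11, 13, 29, 31}.
v=13: a=13^0·(≡11), b=13^2·(≡11) mod 13; (11|13)=-1, (11|13)=-1; (−1)^{0·2·6}·(-1)^2·(-1)^0 = +1.
v=31: a=31^0·(≡23), b=31^3·(≡23) mod 31; (23|31)=-1, (23|31)=-1; (−1)^{0·3·15}·(-1)^3·(-1)^0 = -1.
v=∞: 11 > 0 and -31 < 0  ⇒  (a,b)_∞ = +1.
v=29: a=29^0·(≡11), b=29^2·(≡15) mod 29; (11|29)=-1, (15|29)=-1; (−1)^{0·2·14}·(-1)^2·(-1)^0 = +1.
v=11: a=11^1·(≡5), b=11^2·(≡8) mod 11; (5|11)=+1, (8|11)=-1; (−1)^{1·2·5}·(+1)^2·(-1)^1 = -1.
v=7: a=7^2·(≡1), b=7^0·(≡2) mod 7; (1|7)=+1, (2|7)=+1; (−1)^{2·0·3}·(+1)^0·(+1)^2 = +1.
v=5: a=5^0·(≡4), b=5^-2·(≡1) mod 5; (4|5)=+1, (1|5)=+1; (−1)^{0·-2·2}·(+1)^-2·(+1)^0 = +1.
v=3: a=3^2·(≡2), b=3^2·(≡2) mod 3; (2|3)=-1, (2|3)=-1; (−1)^{2·2·1}·(-1)^2·(-1)^2 = +1.
v=2: v_2(a)=-6, v_2(b)=-14; units ≡ 3, 1 (mod 8); ε·ε+αω+βω = 1·0+-6·0+-14·1 ≡ 0  ⇒  (a,b)_2 = +1.
|Ram(11, -31)| = 2, even; anisotropic at {11, 31}.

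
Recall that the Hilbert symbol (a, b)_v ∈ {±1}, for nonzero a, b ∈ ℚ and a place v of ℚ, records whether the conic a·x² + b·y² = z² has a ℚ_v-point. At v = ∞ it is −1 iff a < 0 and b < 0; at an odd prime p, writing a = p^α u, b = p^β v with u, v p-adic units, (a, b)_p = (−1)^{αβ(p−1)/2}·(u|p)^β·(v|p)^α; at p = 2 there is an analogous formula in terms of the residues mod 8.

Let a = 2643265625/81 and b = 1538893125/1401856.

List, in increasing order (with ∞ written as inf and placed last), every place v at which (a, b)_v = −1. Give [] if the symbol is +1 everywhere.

[11, 19]

(a, b) ≡ (1001, 2261) mod (ℚ^×)²; places V = {2, 3, 5, 7, 11, 13, 17, 19, 37, ∞}.
(a,b)_3: α=-4, u≡2; β=2, v≡2 (mod 3); (2|3)=-1, (2|3)=-1; sign (−1)^0·-1^2·-1^-4 = +1.
(a,b)_13: α=3, u≡9; β=0, v≡3 (mod 13); (9|13)=+1, (3|13)=+1; sign (−1)^0·+1^0·+1^3 = +1.
(a,b)_37: α=0, u≡29; β=-2, v≡9 (mod 37); (29|37)=-1, (9|37)=+1; sign (−1)^0·-1^-2·+1^0 = +1.
(a,b)_∞: sgn(1001)=+, sgn(2261)=+, so +1.
(a,b)_19: α=0, u≡13; β=1, v≡11 (mod 19); (13|19)=-1, (11|19)=+1; sign (−1)^0·-1^1·+1^0 = -1.
(a,b)_17: α=0, u≡16; β=1, v≡6 (mod 17); (16|17)=+1, (6|17)=-1; sign (−1)^0·+1^1·-1^0 = +1.
(a,b)_5: α=6, u≡4; β=4, v≡4 (mod 5); (4|5)=+1, (4|5)=+1; sign (−1)^0·+1^4·+1^6 = +1.
(a,b)_2: α=0, β=-10; u≡1, v≡5 (mod 8); ε(u)ε(v)=0·0, αω(v)=0·1, βω(u)=-10·0; sum ≡ 0  ⇒  +1.
(a,b)_11: α=1, u≡4; β=2, v≡7 (mod 11); (4|11)=+1, (7|11)=-1; sign (−1)^0·+1^2·-1^1 = -1.
(a,b)_7: α=1, u≡6; β=1, v≡1 (mod 7); (6|7)=-1, (1|7)=+1; sign (−1)^1·-1^1·+1^1 = +1.
|Ram(1001, 2261)| = 2, even; anisotropic at {11, 19}.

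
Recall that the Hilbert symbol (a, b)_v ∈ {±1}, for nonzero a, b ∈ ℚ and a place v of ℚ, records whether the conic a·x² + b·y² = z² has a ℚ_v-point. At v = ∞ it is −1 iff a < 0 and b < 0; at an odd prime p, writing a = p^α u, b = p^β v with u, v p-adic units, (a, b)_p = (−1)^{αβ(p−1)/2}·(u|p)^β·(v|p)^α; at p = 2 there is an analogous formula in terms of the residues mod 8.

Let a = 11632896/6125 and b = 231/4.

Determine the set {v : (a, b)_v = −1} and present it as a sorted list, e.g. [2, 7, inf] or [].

Mod squares: a ≡ 2805, b ≡ 231. Check v ∈ {∞, 2, 3, 5, 7, 11, 17}.
v=3: a=3^5·(≡2), b=3^1·(≡2) mod 3; (2|3)=-1, (2|3)=-1; (−1)^{5·1·1}·(-1)^1·(-1)^5 = -1.
v=2: v_2(a)=8, v_2(b)=-2; units ≡ 5, 7 (mod 8); ε·ε+αω+βω = 0·1+8·0+-2·1 ≡ 0  ⇒  (a,b)_2 = +1.
v=17: a=17^1·(≡11), b=17^0·(≡11) mod 17; (11|17)=-1, (11|17)=-1; (−1)^{1·0·8}·(-1)^0·(-1)^1 = -1.
v=11: a=11^1·(≡2), b=11^1·(≡8) mod 11; (2|11)=-1, (8|11)=-1; (−1)^{1·1·5}·(-1)^1·(-1)^1 = -1.
v=7: a=7^-2·(≡5), b=7^1·(≡3) mod 7; (5|7)=-1, (3|7)=-1; (−1)^{-2·1·3}·(-1)^1·(-1)^-2 = -1.
v=∞: 2805 > 0 and 231 > 0  ⇒  (a,b)_∞ = +1.
v=5: a=5^-3·(≡4), b=5^0·(≡4) mod 5; (4|5)=+1, (4|5)=+1; (−1)^{-3·0·2}·(+1)^0·(+1)^-3 = +1.
|Ram(2805, 231)| = 4, even; anisotropic at {3, 7, 11, 17}.

[3, 7, 11, 17]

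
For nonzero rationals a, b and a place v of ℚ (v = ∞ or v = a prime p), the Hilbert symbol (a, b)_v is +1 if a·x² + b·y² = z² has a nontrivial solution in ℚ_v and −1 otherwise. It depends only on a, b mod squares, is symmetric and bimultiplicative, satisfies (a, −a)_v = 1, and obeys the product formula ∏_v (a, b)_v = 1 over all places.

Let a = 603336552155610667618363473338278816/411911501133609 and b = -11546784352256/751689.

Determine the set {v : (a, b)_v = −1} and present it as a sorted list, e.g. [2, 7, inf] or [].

[2, 19]

Mod squares: a ≡ 874, b ≡ -25346. Check v ∈ {∞, 2, 3, 17, 19, 23, 29, 37}.
v=37: a=37^6·(≡35), b=37^0·(≡33) mod 37; (35|37)=-1, (33|37)=+1; (−1)^{6·0·18}·(-1)^0·(+1)^6 = +1.
v=23: a=23^9·(≡17), b=23^3·(≡12) mod 23; (17|23)=-1, (12|23)=+1; (−1)^{9·3·11}·(-1)^3·(+1)^9 = +1.
v=19: a=19^3·(≡13), b=19^1·(≡15) mod 19; (13|19)=-1, (15|19)=-1; (−1)^{3·1·9}·(-1)^1·(-1)^3 = -1.
v=2: v_2(a)=5, v_2(b)=11; units ≡ 5, 7 (mod 8); ε·ε+αω+βω = 0·1+5·0+11·1 ≡ 1  ⇒  (a,b)_2 = -1.
v=17: a=17^-8·(≡3), b=17^-4·(≡9) mod 17; (3|17)=-1, (9|17)=+1; (−1)^{-8·-4·8}·(-1)^-4·(+1)^-8 = +1.
v=∞: 874 > 0 and -25346 < 0  ⇒  (a,b)_∞ = +1.
v=3: a=3^-10·(≡1), b=3^-2·(≡1) mod 3; (1|3)=+1, (1|3)=+1; (−1)^{-10·-2·1}·(+1)^-2·(+1)^-10 = +1.
v=29: a=29^6·(≡7), b=29^3·(≡1) mod 29; (7|29)=+1, (1|29)=+1; (−1)^{6·3·14}·(+1)^3·(+1)^6 = +1.
(874, -25346 / ℚ) ramifies at {2, 19}: a division algebra.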